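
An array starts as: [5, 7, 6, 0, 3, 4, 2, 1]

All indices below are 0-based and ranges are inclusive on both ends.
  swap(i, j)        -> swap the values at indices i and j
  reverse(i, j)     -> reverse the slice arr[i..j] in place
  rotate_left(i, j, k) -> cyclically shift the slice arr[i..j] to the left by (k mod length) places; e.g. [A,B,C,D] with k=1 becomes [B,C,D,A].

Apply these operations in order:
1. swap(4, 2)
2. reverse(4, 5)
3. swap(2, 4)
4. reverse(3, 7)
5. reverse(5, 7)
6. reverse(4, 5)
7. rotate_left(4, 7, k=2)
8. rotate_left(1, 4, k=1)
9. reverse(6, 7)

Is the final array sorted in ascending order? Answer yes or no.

Answer: no

Derivation:
After 1 (swap(4, 2)): [5, 7, 3, 0, 6, 4, 2, 1]
After 2 (reverse(4, 5)): [5, 7, 3, 0, 4, 6, 2, 1]
After 3 (swap(2, 4)): [5, 7, 4, 0, 3, 6, 2, 1]
After 4 (reverse(3, 7)): [5, 7, 4, 1, 2, 6, 3, 0]
After 5 (reverse(5, 7)): [5, 7, 4, 1, 2, 0, 3, 6]
After 6 (reverse(4, 5)): [5, 7, 4, 1, 0, 2, 3, 6]
After 7 (rotate_left(4, 7, k=2)): [5, 7, 4, 1, 3, 6, 0, 2]
After 8 (rotate_left(1, 4, k=1)): [5, 4, 1, 3, 7, 6, 0, 2]
After 9 (reverse(6, 7)): [5, 4, 1, 3, 7, 6, 2, 0]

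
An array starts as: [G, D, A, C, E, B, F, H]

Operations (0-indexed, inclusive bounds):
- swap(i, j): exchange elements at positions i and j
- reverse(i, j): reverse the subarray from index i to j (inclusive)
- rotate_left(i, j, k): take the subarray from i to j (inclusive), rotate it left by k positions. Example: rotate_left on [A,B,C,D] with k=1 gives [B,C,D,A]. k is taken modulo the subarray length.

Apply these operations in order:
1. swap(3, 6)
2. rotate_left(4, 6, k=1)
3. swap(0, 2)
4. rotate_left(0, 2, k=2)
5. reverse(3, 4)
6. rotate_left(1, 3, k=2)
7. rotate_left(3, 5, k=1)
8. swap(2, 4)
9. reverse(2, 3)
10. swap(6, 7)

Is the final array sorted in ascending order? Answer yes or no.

Answer: no

Derivation:
After 1 (swap(3, 6)): [G, D, A, F, E, B, C, H]
After 2 (rotate_left(4, 6, k=1)): [G, D, A, F, B, C, E, H]
After 3 (swap(0, 2)): [A, D, G, F, B, C, E, H]
After 4 (rotate_left(0, 2, k=2)): [G, A, D, F, B, C, E, H]
After 5 (reverse(3, 4)): [G, A, D, B, F, C, E, H]
After 6 (rotate_left(1, 3, k=2)): [G, B, A, D, F, C, E, H]
After 7 (rotate_left(3, 5, k=1)): [G, B, A, F, C, D, E, H]
After 8 (swap(2, 4)): [G, B, C, F, A, D, E, H]
After 9 (reverse(2, 3)): [G, B, F, C, A, D, E, H]
After 10 (swap(6, 7)): [G, B, F, C, A, D, H, E]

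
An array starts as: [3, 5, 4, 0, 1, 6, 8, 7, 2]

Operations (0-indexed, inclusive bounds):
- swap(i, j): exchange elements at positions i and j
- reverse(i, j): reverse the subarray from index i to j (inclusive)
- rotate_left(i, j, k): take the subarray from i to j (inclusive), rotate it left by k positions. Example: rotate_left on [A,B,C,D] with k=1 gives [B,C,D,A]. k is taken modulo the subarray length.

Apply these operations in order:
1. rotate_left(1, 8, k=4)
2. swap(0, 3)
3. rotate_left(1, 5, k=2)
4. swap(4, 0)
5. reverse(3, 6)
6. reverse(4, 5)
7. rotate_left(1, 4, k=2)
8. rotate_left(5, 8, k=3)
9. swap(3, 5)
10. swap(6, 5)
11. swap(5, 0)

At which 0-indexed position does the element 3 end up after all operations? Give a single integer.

After 1 (rotate_left(1, 8, k=4)): [3, 6, 8, 7, 2, 5, 4, 0, 1]
After 2 (swap(0, 3)): [7, 6, 8, 3, 2, 5, 4, 0, 1]
After 3 (rotate_left(1, 5, k=2)): [7, 3, 2, 5, 6, 8, 4, 0, 1]
After 4 (swap(4, 0)): [6, 3, 2, 5, 7, 8, 4, 0, 1]
After 5 (reverse(3, 6)): [6, 3, 2, 4, 8, 7, 5, 0, 1]
After 6 (reverse(4, 5)): [6, 3, 2, 4, 7, 8, 5, 0, 1]
After 7 (rotate_left(1, 4, k=2)): [6, 4, 7, 3, 2, 8, 5, 0, 1]
After 8 (rotate_left(5, 8, k=3)): [6, 4, 7, 3, 2, 1, 8, 5, 0]
After 9 (swap(3, 5)): [6, 4, 7, 1, 2, 3, 8, 5, 0]
After 10 (swap(6, 5)): [6, 4, 7, 1, 2, 8, 3, 5, 0]
After 11 (swap(5, 0)): [8, 4, 7, 1, 2, 6, 3, 5, 0]

Answer: 6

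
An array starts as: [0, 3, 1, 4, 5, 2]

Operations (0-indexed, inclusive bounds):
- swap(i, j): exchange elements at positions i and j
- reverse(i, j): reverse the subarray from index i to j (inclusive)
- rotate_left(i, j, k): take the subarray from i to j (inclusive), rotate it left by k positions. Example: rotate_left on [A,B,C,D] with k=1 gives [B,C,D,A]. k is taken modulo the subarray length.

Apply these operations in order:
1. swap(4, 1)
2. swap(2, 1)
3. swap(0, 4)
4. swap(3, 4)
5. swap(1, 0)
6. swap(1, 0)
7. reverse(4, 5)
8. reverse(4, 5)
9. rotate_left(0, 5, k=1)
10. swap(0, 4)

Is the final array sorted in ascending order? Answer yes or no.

After 1 (swap(4, 1)): [0, 5, 1, 4, 3, 2]
After 2 (swap(2, 1)): [0, 1, 5, 4, 3, 2]
After 3 (swap(0, 4)): [3, 1, 5, 4, 0, 2]
After 4 (swap(3, 4)): [3, 1, 5, 0, 4, 2]
After 5 (swap(1, 0)): [1, 3, 5, 0, 4, 2]
After 6 (swap(1, 0)): [3, 1, 5, 0, 4, 2]
After 7 (reverse(4, 5)): [3, 1, 5, 0, 2, 4]
After 8 (reverse(4, 5)): [3, 1, 5, 0, 4, 2]
After 9 (rotate_left(0, 5, k=1)): [1, 5, 0, 4, 2, 3]
After 10 (swap(0, 4)): [2, 5, 0, 4, 1, 3]

Answer: no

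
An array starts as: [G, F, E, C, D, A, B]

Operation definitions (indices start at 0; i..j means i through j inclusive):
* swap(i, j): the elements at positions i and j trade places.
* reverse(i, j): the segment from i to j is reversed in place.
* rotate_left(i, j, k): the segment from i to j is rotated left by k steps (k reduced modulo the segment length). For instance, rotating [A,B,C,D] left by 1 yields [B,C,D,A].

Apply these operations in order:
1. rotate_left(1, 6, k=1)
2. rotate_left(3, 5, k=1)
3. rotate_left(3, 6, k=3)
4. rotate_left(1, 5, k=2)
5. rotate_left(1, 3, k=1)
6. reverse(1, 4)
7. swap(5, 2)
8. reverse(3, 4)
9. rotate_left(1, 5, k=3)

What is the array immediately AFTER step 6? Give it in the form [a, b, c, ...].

After 1 (rotate_left(1, 6, k=1)): [G, E, C, D, A, B, F]
After 2 (rotate_left(3, 5, k=1)): [G, E, C, A, B, D, F]
After 3 (rotate_left(3, 6, k=3)): [G, E, C, F, A, B, D]
After 4 (rotate_left(1, 5, k=2)): [G, F, A, B, E, C, D]
After 5 (rotate_left(1, 3, k=1)): [G, A, B, F, E, C, D]
After 6 (reverse(1, 4)): [G, E, F, B, A, C, D]

Answer: [G, E, F, B, A, C, D]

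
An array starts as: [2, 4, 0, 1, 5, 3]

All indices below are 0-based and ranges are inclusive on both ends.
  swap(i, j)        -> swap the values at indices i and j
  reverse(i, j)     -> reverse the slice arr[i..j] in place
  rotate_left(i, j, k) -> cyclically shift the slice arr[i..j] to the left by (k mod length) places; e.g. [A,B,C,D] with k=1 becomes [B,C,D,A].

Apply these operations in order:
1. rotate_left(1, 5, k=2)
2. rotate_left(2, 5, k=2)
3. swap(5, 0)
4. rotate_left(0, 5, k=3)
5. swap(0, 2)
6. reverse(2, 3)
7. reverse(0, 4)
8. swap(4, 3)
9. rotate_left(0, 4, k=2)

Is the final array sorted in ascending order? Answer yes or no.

Answer: no

Derivation:
After 1 (rotate_left(1, 5, k=2)): [2, 1, 5, 3, 4, 0]
After 2 (rotate_left(2, 5, k=2)): [2, 1, 4, 0, 5, 3]
After 3 (swap(5, 0)): [3, 1, 4, 0, 5, 2]
After 4 (rotate_left(0, 5, k=3)): [0, 5, 2, 3, 1, 4]
After 5 (swap(0, 2)): [2, 5, 0, 3, 1, 4]
After 6 (reverse(2, 3)): [2, 5, 3, 0, 1, 4]
After 7 (reverse(0, 4)): [1, 0, 3, 5, 2, 4]
After 8 (swap(4, 3)): [1, 0, 3, 2, 5, 4]
After 9 (rotate_left(0, 4, k=2)): [3, 2, 5, 1, 0, 4]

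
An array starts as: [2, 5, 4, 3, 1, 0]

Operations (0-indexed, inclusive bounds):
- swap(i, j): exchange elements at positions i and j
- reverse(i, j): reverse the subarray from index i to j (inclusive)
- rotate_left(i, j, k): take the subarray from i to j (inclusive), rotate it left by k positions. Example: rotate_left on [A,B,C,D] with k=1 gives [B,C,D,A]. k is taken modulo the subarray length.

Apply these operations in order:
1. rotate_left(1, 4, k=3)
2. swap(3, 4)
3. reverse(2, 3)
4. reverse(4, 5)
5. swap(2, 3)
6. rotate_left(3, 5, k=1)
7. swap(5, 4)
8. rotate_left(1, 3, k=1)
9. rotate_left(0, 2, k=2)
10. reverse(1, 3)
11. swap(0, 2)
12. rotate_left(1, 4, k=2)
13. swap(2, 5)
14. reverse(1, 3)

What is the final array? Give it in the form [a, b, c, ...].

Answer: [5, 1, 4, 2, 0, 3]

Derivation:
After 1 (rotate_left(1, 4, k=3)): [2, 1, 5, 4, 3, 0]
After 2 (swap(3, 4)): [2, 1, 5, 3, 4, 0]
After 3 (reverse(2, 3)): [2, 1, 3, 5, 4, 0]
After 4 (reverse(4, 5)): [2, 1, 3, 5, 0, 4]
After 5 (swap(2, 3)): [2, 1, 5, 3, 0, 4]
After 6 (rotate_left(3, 5, k=1)): [2, 1, 5, 0, 4, 3]
After 7 (swap(5, 4)): [2, 1, 5, 0, 3, 4]
After 8 (rotate_left(1, 3, k=1)): [2, 5, 0, 1, 3, 4]
After 9 (rotate_left(0, 2, k=2)): [0, 2, 5, 1, 3, 4]
After 10 (reverse(1, 3)): [0, 1, 5, 2, 3, 4]
After 11 (swap(0, 2)): [5, 1, 0, 2, 3, 4]
After 12 (rotate_left(1, 4, k=2)): [5, 2, 3, 1, 0, 4]
After 13 (swap(2, 5)): [5, 2, 4, 1, 0, 3]
After 14 (reverse(1, 3)): [5, 1, 4, 2, 0, 3]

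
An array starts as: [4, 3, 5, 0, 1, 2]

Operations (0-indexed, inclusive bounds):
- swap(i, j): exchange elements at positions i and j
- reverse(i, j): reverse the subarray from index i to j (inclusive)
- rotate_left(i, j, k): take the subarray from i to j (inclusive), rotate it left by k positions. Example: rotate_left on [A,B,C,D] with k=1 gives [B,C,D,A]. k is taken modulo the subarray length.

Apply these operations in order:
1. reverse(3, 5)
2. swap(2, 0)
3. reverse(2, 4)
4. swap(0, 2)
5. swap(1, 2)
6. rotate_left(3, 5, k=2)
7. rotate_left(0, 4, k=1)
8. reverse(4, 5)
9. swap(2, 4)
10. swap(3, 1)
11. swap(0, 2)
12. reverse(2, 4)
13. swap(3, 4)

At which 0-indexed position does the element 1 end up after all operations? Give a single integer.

After 1 (reverse(3, 5)): [4, 3, 5, 2, 1, 0]
After 2 (swap(2, 0)): [5, 3, 4, 2, 1, 0]
After 3 (reverse(2, 4)): [5, 3, 1, 2, 4, 0]
After 4 (swap(0, 2)): [1, 3, 5, 2, 4, 0]
After 5 (swap(1, 2)): [1, 5, 3, 2, 4, 0]
After 6 (rotate_left(3, 5, k=2)): [1, 5, 3, 0, 2, 4]
After 7 (rotate_left(0, 4, k=1)): [5, 3, 0, 2, 1, 4]
After 8 (reverse(4, 5)): [5, 3, 0, 2, 4, 1]
After 9 (swap(2, 4)): [5, 3, 4, 2, 0, 1]
After 10 (swap(3, 1)): [5, 2, 4, 3, 0, 1]
After 11 (swap(0, 2)): [4, 2, 5, 3, 0, 1]
After 12 (reverse(2, 4)): [4, 2, 0, 3, 5, 1]
After 13 (swap(3, 4)): [4, 2, 0, 5, 3, 1]

Answer: 5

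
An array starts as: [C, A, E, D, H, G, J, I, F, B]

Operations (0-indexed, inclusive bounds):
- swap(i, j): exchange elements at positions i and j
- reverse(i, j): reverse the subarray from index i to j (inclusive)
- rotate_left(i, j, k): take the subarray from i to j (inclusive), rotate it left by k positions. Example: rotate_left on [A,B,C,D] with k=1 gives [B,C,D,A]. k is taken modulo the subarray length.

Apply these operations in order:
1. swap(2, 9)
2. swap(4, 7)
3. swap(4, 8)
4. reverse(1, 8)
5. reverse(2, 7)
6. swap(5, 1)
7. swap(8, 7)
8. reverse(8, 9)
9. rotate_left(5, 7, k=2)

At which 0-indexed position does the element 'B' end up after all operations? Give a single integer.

Answer: 2

Derivation:
After 1 (swap(2, 9)): [C, A, B, D, H, G, J, I, F, E]
After 2 (swap(4, 7)): [C, A, B, D, I, G, J, H, F, E]
After 3 (swap(4, 8)): [C, A, B, D, F, G, J, H, I, E]
After 4 (reverse(1, 8)): [C, I, H, J, G, F, D, B, A, E]
After 5 (reverse(2, 7)): [C, I, B, D, F, G, J, H, A, E]
After 6 (swap(5, 1)): [C, G, B, D, F, I, J, H, A, E]
After 7 (swap(8, 7)): [C, G, B, D, F, I, J, A, H, E]
After 8 (reverse(8, 9)): [C, G, B, D, F, I, J, A, E, H]
After 9 (rotate_left(5, 7, k=2)): [C, G, B, D, F, A, I, J, E, H]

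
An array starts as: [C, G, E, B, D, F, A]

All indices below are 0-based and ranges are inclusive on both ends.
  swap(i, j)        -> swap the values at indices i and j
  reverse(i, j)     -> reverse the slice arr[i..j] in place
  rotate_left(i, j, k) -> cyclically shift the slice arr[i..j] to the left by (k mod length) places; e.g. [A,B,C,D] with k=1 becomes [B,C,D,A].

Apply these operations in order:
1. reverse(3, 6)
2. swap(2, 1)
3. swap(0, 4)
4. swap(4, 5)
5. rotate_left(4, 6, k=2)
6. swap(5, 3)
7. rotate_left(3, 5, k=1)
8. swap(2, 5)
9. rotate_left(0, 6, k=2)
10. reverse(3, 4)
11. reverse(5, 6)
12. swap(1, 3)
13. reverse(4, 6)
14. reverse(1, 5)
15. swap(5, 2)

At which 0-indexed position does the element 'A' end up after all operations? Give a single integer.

After 1 (reverse(3, 6)): [C, G, E, A, F, D, B]
After 2 (swap(2, 1)): [C, E, G, A, F, D, B]
After 3 (swap(0, 4)): [F, E, G, A, C, D, B]
After 4 (swap(4, 5)): [F, E, G, A, D, C, B]
After 5 (rotate_left(4, 6, k=2)): [F, E, G, A, B, D, C]
After 6 (swap(5, 3)): [F, E, G, D, B, A, C]
After 7 (rotate_left(3, 5, k=1)): [F, E, G, B, A, D, C]
After 8 (swap(2, 5)): [F, E, D, B, A, G, C]
After 9 (rotate_left(0, 6, k=2)): [D, B, A, G, C, F, E]
After 10 (reverse(3, 4)): [D, B, A, C, G, F, E]
After 11 (reverse(5, 6)): [D, B, A, C, G, E, F]
After 12 (swap(1, 3)): [D, C, A, B, G, E, F]
After 13 (reverse(4, 6)): [D, C, A, B, F, E, G]
After 14 (reverse(1, 5)): [D, E, F, B, A, C, G]
After 15 (swap(5, 2)): [D, E, C, B, A, F, G]

Answer: 4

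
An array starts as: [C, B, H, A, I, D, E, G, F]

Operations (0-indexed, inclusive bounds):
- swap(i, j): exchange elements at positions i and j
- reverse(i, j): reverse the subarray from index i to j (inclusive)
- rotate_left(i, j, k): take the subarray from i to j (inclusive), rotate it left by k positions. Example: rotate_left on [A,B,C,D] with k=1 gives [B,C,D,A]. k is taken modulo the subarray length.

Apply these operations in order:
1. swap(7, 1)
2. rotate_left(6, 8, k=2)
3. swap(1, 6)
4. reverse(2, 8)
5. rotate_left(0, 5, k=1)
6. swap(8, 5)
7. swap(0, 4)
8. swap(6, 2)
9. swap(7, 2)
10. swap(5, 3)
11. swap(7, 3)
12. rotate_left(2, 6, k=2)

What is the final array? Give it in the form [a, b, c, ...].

Answer: [D, B, F, G, E, A, I, H, C]

Derivation:
After 1 (swap(7, 1)): [C, G, H, A, I, D, E, B, F]
After 2 (rotate_left(6, 8, k=2)): [C, G, H, A, I, D, F, E, B]
After 3 (swap(1, 6)): [C, F, H, A, I, D, G, E, B]
After 4 (reverse(2, 8)): [C, F, B, E, G, D, I, A, H]
After 5 (rotate_left(0, 5, k=1)): [F, B, E, G, D, C, I, A, H]
After 6 (swap(8, 5)): [F, B, E, G, D, H, I, A, C]
After 7 (swap(0, 4)): [D, B, E, G, F, H, I, A, C]
After 8 (swap(6, 2)): [D, B, I, G, F, H, E, A, C]
After 9 (swap(7, 2)): [D, B, A, G, F, H, E, I, C]
After 10 (swap(5, 3)): [D, B, A, H, F, G, E, I, C]
After 11 (swap(7, 3)): [D, B, A, I, F, G, E, H, C]
After 12 (rotate_left(2, 6, k=2)): [D, B, F, G, E, A, I, H, C]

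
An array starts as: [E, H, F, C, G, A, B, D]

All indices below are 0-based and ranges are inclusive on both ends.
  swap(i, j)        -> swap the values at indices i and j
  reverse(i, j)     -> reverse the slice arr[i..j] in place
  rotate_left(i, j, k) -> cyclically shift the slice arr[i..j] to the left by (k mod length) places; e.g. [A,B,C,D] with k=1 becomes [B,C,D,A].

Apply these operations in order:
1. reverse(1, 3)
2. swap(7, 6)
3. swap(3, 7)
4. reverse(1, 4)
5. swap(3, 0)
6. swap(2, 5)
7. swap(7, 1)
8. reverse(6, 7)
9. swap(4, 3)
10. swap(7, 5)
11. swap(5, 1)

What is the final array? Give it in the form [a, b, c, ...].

After 1 (reverse(1, 3)): [E, C, F, H, G, A, B, D]
After 2 (swap(7, 6)): [E, C, F, H, G, A, D, B]
After 3 (swap(3, 7)): [E, C, F, B, G, A, D, H]
After 4 (reverse(1, 4)): [E, G, B, F, C, A, D, H]
After 5 (swap(3, 0)): [F, G, B, E, C, A, D, H]
After 6 (swap(2, 5)): [F, G, A, E, C, B, D, H]
After 7 (swap(7, 1)): [F, H, A, E, C, B, D, G]
After 8 (reverse(6, 7)): [F, H, A, E, C, B, G, D]
After 9 (swap(4, 3)): [F, H, A, C, E, B, G, D]
After 10 (swap(7, 5)): [F, H, A, C, E, D, G, B]
After 11 (swap(5, 1)): [F, D, A, C, E, H, G, B]

Answer: [F, D, A, C, E, H, G, B]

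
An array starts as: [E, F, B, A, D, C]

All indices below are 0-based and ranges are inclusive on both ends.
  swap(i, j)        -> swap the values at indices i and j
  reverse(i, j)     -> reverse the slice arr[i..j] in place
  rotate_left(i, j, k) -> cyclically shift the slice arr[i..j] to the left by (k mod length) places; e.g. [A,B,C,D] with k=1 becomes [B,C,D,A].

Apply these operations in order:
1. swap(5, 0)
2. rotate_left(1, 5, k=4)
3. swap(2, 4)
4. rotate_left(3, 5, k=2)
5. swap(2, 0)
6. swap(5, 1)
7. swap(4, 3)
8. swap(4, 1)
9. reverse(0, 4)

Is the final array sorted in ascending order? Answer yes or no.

After 1 (swap(5, 0)): [C, F, B, A, D, E]
After 2 (rotate_left(1, 5, k=4)): [C, E, F, B, A, D]
After 3 (swap(2, 4)): [C, E, A, B, F, D]
After 4 (rotate_left(3, 5, k=2)): [C, E, A, D, B, F]
After 5 (swap(2, 0)): [A, E, C, D, B, F]
After 6 (swap(5, 1)): [A, F, C, D, B, E]
After 7 (swap(4, 3)): [A, F, C, B, D, E]
After 8 (swap(4, 1)): [A, D, C, B, F, E]
After 9 (reverse(0, 4)): [F, B, C, D, A, E]

Answer: no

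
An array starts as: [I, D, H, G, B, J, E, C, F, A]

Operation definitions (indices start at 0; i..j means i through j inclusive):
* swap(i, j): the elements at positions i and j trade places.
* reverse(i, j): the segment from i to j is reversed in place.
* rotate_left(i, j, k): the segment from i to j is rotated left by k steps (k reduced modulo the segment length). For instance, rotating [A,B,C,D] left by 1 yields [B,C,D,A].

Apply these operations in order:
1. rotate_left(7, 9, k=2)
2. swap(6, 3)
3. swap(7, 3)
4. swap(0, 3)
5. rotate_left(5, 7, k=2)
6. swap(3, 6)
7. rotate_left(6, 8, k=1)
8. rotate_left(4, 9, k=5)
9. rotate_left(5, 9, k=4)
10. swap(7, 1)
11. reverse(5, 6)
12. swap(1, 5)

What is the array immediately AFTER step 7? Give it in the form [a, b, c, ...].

Answer: [A, D, H, J, B, E, G, C, I, F]

Derivation:
After 1 (rotate_left(7, 9, k=2)): [I, D, H, G, B, J, E, A, C, F]
After 2 (swap(6, 3)): [I, D, H, E, B, J, G, A, C, F]
After 3 (swap(7, 3)): [I, D, H, A, B, J, G, E, C, F]
After 4 (swap(0, 3)): [A, D, H, I, B, J, G, E, C, F]
After 5 (rotate_left(5, 7, k=2)): [A, D, H, I, B, E, J, G, C, F]
After 6 (swap(3, 6)): [A, D, H, J, B, E, I, G, C, F]
After 7 (rotate_left(6, 8, k=1)): [A, D, H, J, B, E, G, C, I, F]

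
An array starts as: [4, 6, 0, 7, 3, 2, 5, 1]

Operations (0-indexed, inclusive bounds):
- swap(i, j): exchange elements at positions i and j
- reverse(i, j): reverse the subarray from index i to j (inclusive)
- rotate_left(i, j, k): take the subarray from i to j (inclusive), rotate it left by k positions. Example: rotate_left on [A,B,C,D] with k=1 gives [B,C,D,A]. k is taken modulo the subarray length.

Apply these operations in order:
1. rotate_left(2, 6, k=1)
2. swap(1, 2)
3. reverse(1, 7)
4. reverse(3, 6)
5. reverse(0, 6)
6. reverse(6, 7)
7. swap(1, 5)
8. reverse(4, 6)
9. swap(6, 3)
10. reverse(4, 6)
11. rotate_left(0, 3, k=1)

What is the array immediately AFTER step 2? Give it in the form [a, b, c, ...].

Answer: [4, 7, 6, 3, 2, 5, 0, 1]

Derivation:
After 1 (rotate_left(2, 6, k=1)): [4, 6, 7, 3, 2, 5, 0, 1]
After 2 (swap(1, 2)): [4, 7, 6, 3, 2, 5, 0, 1]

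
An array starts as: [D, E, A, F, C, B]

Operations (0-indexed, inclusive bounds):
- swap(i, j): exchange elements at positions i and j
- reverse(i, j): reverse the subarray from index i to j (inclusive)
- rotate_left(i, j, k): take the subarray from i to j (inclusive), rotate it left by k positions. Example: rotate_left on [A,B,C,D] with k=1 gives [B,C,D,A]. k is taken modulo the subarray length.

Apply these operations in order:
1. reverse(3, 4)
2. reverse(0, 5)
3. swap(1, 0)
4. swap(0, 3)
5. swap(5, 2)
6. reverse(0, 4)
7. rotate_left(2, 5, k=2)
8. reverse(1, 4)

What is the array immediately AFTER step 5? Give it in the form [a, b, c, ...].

After 1 (reverse(3, 4)): [D, E, A, C, F, B]
After 2 (reverse(0, 5)): [B, F, C, A, E, D]
After 3 (swap(1, 0)): [F, B, C, A, E, D]
After 4 (swap(0, 3)): [A, B, C, F, E, D]
After 5 (swap(5, 2)): [A, B, D, F, E, C]

Answer: [A, B, D, F, E, C]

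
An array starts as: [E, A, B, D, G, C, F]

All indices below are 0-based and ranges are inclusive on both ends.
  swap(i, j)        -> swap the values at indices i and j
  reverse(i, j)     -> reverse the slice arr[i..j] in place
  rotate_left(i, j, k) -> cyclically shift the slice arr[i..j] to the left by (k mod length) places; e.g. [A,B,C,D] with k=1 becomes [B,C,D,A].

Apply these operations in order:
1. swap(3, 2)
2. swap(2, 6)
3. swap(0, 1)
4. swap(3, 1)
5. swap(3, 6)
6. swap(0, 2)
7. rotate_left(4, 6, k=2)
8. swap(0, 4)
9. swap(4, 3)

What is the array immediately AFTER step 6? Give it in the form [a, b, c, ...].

After 1 (swap(3, 2)): [E, A, D, B, G, C, F]
After 2 (swap(2, 6)): [E, A, F, B, G, C, D]
After 3 (swap(0, 1)): [A, E, F, B, G, C, D]
After 4 (swap(3, 1)): [A, B, F, E, G, C, D]
After 5 (swap(3, 6)): [A, B, F, D, G, C, E]
After 6 (swap(0, 2)): [F, B, A, D, G, C, E]

Answer: [F, B, A, D, G, C, E]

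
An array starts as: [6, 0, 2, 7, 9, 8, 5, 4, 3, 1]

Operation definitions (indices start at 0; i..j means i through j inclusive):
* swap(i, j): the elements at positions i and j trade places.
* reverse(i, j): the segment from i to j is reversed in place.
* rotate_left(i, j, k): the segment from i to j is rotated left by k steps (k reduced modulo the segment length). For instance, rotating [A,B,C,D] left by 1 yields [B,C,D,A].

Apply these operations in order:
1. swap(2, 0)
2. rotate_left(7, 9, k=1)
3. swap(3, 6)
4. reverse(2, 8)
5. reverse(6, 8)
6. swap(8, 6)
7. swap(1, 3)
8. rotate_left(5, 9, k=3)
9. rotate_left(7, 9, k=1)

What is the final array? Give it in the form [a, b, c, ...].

After 1 (swap(2, 0)): [2, 0, 6, 7, 9, 8, 5, 4, 3, 1]
After 2 (rotate_left(7, 9, k=1)): [2, 0, 6, 7, 9, 8, 5, 3, 1, 4]
After 3 (swap(3, 6)): [2, 0, 6, 5, 9, 8, 7, 3, 1, 4]
After 4 (reverse(2, 8)): [2, 0, 1, 3, 7, 8, 9, 5, 6, 4]
After 5 (reverse(6, 8)): [2, 0, 1, 3, 7, 8, 6, 5, 9, 4]
After 6 (swap(8, 6)): [2, 0, 1, 3, 7, 8, 9, 5, 6, 4]
After 7 (swap(1, 3)): [2, 3, 1, 0, 7, 8, 9, 5, 6, 4]
After 8 (rotate_left(5, 9, k=3)): [2, 3, 1, 0, 7, 6, 4, 8, 9, 5]
After 9 (rotate_left(7, 9, k=1)): [2, 3, 1, 0, 7, 6, 4, 9, 5, 8]

Answer: [2, 3, 1, 0, 7, 6, 4, 9, 5, 8]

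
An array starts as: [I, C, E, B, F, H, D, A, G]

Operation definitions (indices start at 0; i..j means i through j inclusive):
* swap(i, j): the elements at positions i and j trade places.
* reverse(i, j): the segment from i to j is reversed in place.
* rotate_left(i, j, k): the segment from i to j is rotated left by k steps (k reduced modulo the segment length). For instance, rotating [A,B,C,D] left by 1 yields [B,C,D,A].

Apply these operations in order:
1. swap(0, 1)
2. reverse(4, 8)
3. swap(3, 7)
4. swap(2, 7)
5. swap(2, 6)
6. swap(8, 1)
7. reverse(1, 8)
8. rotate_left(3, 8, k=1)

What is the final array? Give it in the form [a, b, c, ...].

Answer: [C, I, E, A, G, H, D, F, B]

Derivation:
After 1 (swap(0, 1)): [C, I, E, B, F, H, D, A, G]
After 2 (reverse(4, 8)): [C, I, E, B, G, A, D, H, F]
After 3 (swap(3, 7)): [C, I, E, H, G, A, D, B, F]
After 4 (swap(2, 7)): [C, I, B, H, G, A, D, E, F]
After 5 (swap(2, 6)): [C, I, D, H, G, A, B, E, F]
After 6 (swap(8, 1)): [C, F, D, H, G, A, B, E, I]
After 7 (reverse(1, 8)): [C, I, E, B, A, G, H, D, F]
After 8 (rotate_left(3, 8, k=1)): [C, I, E, A, G, H, D, F, B]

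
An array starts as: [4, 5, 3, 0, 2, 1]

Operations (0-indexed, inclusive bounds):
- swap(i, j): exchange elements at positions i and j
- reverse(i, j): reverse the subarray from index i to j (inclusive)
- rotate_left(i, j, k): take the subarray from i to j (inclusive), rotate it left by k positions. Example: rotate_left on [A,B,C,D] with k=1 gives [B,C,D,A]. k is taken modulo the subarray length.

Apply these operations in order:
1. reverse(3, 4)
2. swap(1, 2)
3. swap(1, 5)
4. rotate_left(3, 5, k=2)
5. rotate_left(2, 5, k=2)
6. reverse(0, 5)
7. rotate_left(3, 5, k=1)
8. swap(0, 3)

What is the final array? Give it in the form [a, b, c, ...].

Answer: [1, 5, 0, 3, 4, 2]

Derivation:
After 1 (reverse(3, 4)): [4, 5, 3, 2, 0, 1]
After 2 (swap(1, 2)): [4, 3, 5, 2, 0, 1]
After 3 (swap(1, 5)): [4, 1, 5, 2, 0, 3]
After 4 (rotate_left(3, 5, k=2)): [4, 1, 5, 3, 2, 0]
After 5 (rotate_left(2, 5, k=2)): [4, 1, 2, 0, 5, 3]
After 6 (reverse(0, 5)): [3, 5, 0, 2, 1, 4]
After 7 (rotate_left(3, 5, k=1)): [3, 5, 0, 1, 4, 2]
After 8 (swap(0, 3)): [1, 5, 0, 3, 4, 2]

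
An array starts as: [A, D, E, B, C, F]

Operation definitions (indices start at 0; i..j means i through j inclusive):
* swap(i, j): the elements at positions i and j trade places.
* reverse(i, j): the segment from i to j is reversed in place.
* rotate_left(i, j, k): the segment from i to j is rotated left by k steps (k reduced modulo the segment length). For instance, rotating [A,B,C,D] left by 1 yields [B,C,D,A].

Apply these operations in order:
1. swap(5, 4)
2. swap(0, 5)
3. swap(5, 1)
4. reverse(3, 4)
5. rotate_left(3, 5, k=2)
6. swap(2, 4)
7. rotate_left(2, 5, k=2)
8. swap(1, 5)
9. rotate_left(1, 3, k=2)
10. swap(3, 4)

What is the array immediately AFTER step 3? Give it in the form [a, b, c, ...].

Answer: [C, A, E, B, F, D]

Derivation:
After 1 (swap(5, 4)): [A, D, E, B, F, C]
After 2 (swap(0, 5)): [C, D, E, B, F, A]
After 3 (swap(5, 1)): [C, A, E, B, F, D]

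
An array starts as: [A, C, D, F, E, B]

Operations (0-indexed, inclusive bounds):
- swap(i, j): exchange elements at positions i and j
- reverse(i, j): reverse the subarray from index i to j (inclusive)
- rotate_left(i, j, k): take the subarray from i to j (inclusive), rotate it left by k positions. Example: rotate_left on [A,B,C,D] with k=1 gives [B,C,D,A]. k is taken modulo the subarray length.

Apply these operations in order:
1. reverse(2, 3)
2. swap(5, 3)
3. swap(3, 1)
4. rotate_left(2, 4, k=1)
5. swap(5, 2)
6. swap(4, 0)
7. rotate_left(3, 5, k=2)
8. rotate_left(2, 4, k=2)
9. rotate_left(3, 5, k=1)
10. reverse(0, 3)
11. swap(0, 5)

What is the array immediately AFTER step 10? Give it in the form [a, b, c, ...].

After 1 (reverse(2, 3)): [A, C, F, D, E, B]
After 2 (swap(5, 3)): [A, C, F, B, E, D]
After 3 (swap(3, 1)): [A, B, F, C, E, D]
After 4 (rotate_left(2, 4, k=1)): [A, B, C, E, F, D]
After 5 (swap(5, 2)): [A, B, D, E, F, C]
After 6 (swap(4, 0)): [F, B, D, E, A, C]
After 7 (rotate_left(3, 5, k=2)): [F, B, D, C, E, A]
After 8 (rotate_left(2, 4, k=2)): [F, B, E, D, C, A]
After 9 (rotate_left(3, 5, k=1)): [F, B, E, C, A, D]
After 10 (reverse(0, 3)): [C, E, B, F, A, D]

Answer: [C, E, B, F, A, D]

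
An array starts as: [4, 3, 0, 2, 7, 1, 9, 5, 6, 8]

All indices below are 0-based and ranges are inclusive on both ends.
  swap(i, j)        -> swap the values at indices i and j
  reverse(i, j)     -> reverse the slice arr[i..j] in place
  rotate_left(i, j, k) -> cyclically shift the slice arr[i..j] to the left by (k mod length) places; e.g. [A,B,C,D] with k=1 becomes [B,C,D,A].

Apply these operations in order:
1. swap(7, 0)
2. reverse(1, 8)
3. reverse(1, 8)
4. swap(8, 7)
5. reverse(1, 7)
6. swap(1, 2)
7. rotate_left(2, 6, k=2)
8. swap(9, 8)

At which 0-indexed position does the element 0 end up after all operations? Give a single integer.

After 1 (swap(7, 0)): [5, 3, 0, 2, 7, 1, 9, 4, 6, 8]
After 2 (reverse(1, 8)): [5, 6, 4, 9, 1, 7, 2, 0, 3, 8]
After 3 (reverse(1, 8)): [5, 3, 0, 2, 7, 1, 9, 4, 6, 8]
After 4 (swap(8, 7)): [5, 3, 0, 2, 7, 1, 9, 6, 4, 8]
After 5 (reverse(1, 7)): [5, 6, 9, 1, 7, 2, 0, 3, 4, 8]
After 6 (swap(1, 2)): [5, 9, 6, 1, 7, 2, 0, 3, 4, 8]
After 7 (rotate_left(2, 6, k=2)): [5, 9, 7, 2, 0, 6, 1, 3, 4, 8]
After 8 (swap(9, 8)): [5, 9, 7, 2, 0, 6, 1, 3, 8, 4]

Answer: 4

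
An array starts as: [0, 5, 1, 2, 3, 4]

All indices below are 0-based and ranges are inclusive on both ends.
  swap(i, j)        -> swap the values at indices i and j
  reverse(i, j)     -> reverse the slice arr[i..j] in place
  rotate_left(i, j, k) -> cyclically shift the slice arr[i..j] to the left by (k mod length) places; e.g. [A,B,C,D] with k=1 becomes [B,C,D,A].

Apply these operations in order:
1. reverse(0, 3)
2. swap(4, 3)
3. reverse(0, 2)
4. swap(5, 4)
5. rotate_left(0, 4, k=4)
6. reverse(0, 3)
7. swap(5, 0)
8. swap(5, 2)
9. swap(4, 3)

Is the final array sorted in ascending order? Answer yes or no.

After 1 (reverse(0, 3)): [2, 1, 5, 0, 3, 4]
After 2 (swap(4, 3)): [2, 1, 5, 3, 0, 4]
After 3 (reverse(0, 2)): [5, 1, 2, 3, 0, 4]
After 4 (swap(5, 4)): [5, 1, 2, 3, 4, 0]
After 5 (rotate_left(0, 4, k=4)): [4, 5, 1, 2, 3, 0]
After 6 (reverse(0, 3)): [2, 1, 5, 4, 3, 0]
After 7 (swap(5, 0)): [0, 1, 5, 4, 3, 2]
After 8 (swap(5, 2)): [0, 1, 2, 4, 3, 5]
After 9 (swap(4, 3)): [0, 1, 2, 3, 4, 5]

Answer: yes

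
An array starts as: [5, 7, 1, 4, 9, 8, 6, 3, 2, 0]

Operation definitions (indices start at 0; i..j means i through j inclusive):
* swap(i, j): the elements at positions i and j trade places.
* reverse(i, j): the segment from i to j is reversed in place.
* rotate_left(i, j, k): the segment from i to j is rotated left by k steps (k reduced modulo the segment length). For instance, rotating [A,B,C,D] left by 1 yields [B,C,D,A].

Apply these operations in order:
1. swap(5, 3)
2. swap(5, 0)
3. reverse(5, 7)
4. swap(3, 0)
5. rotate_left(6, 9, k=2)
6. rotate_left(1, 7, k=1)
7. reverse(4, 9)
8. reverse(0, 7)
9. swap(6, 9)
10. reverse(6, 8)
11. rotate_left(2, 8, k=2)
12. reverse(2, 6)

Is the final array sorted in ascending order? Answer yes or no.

After 1 (swap(5, 3)): [5, 7, 1, 8, 9, 4, 6, 3, 2, 0]
After 2 (swap(5, 0)): [4, 7, 1, 8, 9, 5, 6, 3, 2, 0]
After 3 (reverse(5, 7)): [4, 7, 1, 8, 9, 3, 6, 5, 2, 0]
After 4 (swap(3, 0)): [8, 7, 1, 4, 9, 3, 6, 5, 2, 0]
After 5 (rotate_left(6, 9, k=2)): [8, 7, 1, 4, 9, 3, 2, 0, 6, 5]
After 6 (rotate_left(1, 7, k=1)): [8, 1, 4, 9, 3, 2, 0, 7, 6, 5]
After 7 (reverse(4, 9)): [8, 1, 4, 9, 5, 6, 7, 0, 2, 3]
After 8 (reverse(0, 7)): [0, 7, 6, 5, 9, 4, 1, 8, 2, 3]
After 9 (swap(6, 9)): [0, 7, 6, 5, 9, 4, 3, 8, 2, 1]
After 10 (reverse(6, 8)): [0, 7, 6, 5, 9, 4, 2, 8, 3, 1]
After 11 (rotate_left(2, 8, k=2)): [0, 7, 9, 4, 2, 8, 3, 6, 5, 1]
After 12 (reverse(2, 6)): [0, 7, 3, 8, 2, 4, 9, 6, 5, 1]

Answer: no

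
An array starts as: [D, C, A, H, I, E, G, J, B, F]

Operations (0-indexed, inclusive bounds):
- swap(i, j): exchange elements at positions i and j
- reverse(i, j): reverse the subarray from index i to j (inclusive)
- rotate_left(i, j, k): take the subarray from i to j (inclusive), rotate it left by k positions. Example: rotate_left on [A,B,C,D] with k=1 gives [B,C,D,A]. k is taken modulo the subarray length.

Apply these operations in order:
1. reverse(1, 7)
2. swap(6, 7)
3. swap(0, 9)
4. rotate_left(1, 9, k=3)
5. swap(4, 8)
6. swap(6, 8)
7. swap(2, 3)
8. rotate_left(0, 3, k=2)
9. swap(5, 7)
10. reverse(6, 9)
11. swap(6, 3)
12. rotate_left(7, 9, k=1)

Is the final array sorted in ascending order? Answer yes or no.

Answer: no

Derivation:
After 1 (reverse(1, 7)): [D, J, G, E, I, H, A, C, B, F]
After 2 (swap(6, 7)): [D, J, G, E, I, H, C, A, B, F]
After 3 (swap(0, 9)): [F, J, G, E, I, H, C, A, B, D]
After 4 (rotate_left(1, 9, k=3)): [F, I, H, C, A, B, D, J, G, E]
After 5 (swap(4, 8)): [F, I, H, C, G, B, D, J, A, E]
After 6 (swap(6, 8)): [F, I, H, C, G, B, A, J, D, E]
After 7 (swap(2, 3)): [F, I, C, H, G, B, A, J, D, E]
After 8 (rotate_left(0, 3, k=2)): [C, H, F, I, G, B, A, J, D, E]
After 9 (swap(5, 7)): [C, H, F, I, G, J, A, B, D, E]
After 10 (reverse(6, 9)): [C, H, F, I, G, J, E, D, B, A]
After 11 (swap(6, 3)): [C, H, F, E, G, J, I, D, B, A]
After 12 (rotate_left(7, 9, k=1)): [C, H, F, E, G, J, I, B, A, D]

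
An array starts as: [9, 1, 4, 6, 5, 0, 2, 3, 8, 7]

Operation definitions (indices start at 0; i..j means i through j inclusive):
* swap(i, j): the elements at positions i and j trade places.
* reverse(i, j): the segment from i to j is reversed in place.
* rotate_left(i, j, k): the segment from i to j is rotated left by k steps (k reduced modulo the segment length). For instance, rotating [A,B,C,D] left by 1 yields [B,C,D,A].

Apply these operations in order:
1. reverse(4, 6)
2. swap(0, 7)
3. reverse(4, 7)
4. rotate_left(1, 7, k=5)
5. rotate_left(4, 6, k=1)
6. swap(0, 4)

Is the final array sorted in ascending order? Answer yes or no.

After 1 (reverse(4, 6)): [9, 1, 4, 6, 2, 0, 5, 3, 8, 7]
After 2 (swap(0, 7)): [3, 1, 4, 6, 2, 0, 5, 9, 8, 7]
After 3 (reverse(4, 7)): [3, 1, 4, 6, 9, 5, 0, 2, 8, 7]
After 4 (rotate_left(1, 7, k=5)): [3, 0, 2, 1, 4, 6, 9, 5, 8, 7]
After 5 (rotate_left(4, 6, k=1)): [3, 0, 2, 1, 6, 9, 4, 5, 8, 7]
After 6 (swap(0, 4)): [6, 0, 2, 1, 3, 9, 4, 5, 8, 7]

Answer: no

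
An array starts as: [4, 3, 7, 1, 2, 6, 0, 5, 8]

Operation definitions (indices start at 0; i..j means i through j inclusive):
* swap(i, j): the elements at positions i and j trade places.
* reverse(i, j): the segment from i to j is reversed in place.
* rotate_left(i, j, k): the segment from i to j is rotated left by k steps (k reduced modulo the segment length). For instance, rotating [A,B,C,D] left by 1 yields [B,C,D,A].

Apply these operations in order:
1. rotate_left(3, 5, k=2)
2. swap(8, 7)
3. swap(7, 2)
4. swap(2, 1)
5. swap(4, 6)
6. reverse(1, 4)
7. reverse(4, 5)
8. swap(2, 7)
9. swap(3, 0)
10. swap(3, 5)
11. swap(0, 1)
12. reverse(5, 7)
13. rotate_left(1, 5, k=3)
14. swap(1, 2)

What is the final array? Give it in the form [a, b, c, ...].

Answer: [0, 6, 2, 3, 7, 8, 1, 4, 5]

Derivation:
After 1 (rotate_left(3, 5, k=2)): [4, 3, 7, 6, 1, 2, 0, 5, 8]
After 2 (swap(8, 7)): [4, 3, 7, 6, 1, 2, 0, 8, 5]
After 3 (swap(7, 2)): [4, 3, 8, 6, 1, 2, 0, 7, 5]
After 4 (swap(2, 1)): [4, 8, 3, 6, 1, 2, 0, 7, 5]
After 5 (swap(4, 6)): [4, 8, 3, 6, 0, 2, 1, 7, 5]
After 6 (reverse(1, 4)): [4, 0, 6, 3, 8, 2, 1, 7, 5]
After 7 (reverse(4, 5)): [4, 0, 6, 3, 2, 8, 1, 7, 5]
After 8 (swap(2, 7)): [4, 0, 7, 3, 2, 8, 1, 6, 5]
After 9 (swap(3, 0)): [3, 0, 7, 4, 2, 8, 1, 6, 5]
After 10 (swap(3, 5)): [3, 0, 7, 8, 2, 4, 1, 6, 5]
After 11 (swap(0, 1)): [0, 3, 7, 8, 2, 4, 1, 6, 5]
After 12 (reverse(5, 7)): [0, 3, 7, 8, 2, 6, 1, 4, 5]
After 13 (rotate_left(1, 5, k=3)): [0, 2, 6, 3, 7, 8, 1, 4, 5]
After 14 (swap(1, 2)): [0, 6, 2, 3, 7, 8, 1, 4, 5]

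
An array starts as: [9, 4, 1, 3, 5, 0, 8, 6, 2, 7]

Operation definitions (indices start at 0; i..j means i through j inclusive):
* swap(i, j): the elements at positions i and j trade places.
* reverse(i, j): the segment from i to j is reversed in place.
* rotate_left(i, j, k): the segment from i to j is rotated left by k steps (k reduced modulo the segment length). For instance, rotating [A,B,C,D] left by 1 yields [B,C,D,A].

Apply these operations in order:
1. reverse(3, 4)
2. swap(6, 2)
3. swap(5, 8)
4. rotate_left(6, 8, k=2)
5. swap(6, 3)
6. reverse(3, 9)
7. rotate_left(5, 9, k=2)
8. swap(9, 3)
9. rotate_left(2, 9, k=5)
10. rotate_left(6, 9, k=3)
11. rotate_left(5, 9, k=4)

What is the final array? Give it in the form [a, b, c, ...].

After 1 (reverse(3, 4)): [9, 4, 1, 5, 3, 0, 8, 6, 2, 7]
After 2 (swap(6, 2)): [9, 4, 8, 5, 3, 0, 1, 6, 2, 7]
After 3 (swap(5, 8)): [9, 4, 8, 5, 3, 2, 1, 6, 0, 7]
After 4 (rotate_left(6, 8, k=2)): [9, 4, 8, 5, 3, 2, 0, 1, 6, 7]
After 5 (swap(6, 3)): [9, 4, 8, 0, 3, 2, 5, 1, 6, 7]
After 6 (reverse(3, 9)): [9, 4, 8, 7, 6, 1, 5, 2, 3, 0]
After 7 (rotate_left(5, 9, k=2)): [9, 4, 8, 7, 6, 2, 3, 0, 1, 5]
After 8 (swap(9, 3)): [9, 4, 8, 5, 6, 2, 3, 0, 1, 7]
After 9 (rotate_left(2, 9, k=5)): [9, 4, 0, 1, 7, 8, 5, 6, 2, 3]
After 10 (rotate_left(6, 9, k=3)): [9, 4, 0, 1, 7, 8, 3, 5, 6, 2]
After 11 (rotate_left(5, 9, k=4)): [9, 4, 0, 1, 7, 2, 8, 3, 5, 6]

Answer: [9, 4, 0, 1, 7, 2, 8, 3, 5, 6]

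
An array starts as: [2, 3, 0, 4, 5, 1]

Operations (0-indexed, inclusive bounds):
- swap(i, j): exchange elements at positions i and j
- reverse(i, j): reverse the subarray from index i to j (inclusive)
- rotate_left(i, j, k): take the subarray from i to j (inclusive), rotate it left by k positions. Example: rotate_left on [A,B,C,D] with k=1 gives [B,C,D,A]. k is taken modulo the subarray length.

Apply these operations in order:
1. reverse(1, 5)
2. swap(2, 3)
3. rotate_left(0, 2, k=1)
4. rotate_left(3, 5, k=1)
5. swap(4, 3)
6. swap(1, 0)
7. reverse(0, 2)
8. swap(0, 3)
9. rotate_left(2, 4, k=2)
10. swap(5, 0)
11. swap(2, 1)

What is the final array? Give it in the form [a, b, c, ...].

Answer: [5, 0, 1, 4, 2, 3]

Derivation:
After 1 (reverse(1, 5)): [2, 1, 5, 4, 0, 3]
After 2 (swap(2, 3)): [2, 1, 4, 5, 0, 3]
After 3 (rotate_left(0, 2, k=1)): [1, 4, 2, 5, 0, 3]
After 4 (rotate_left(3, 5, k=1)): [1, 4, 2, 0, 3, 5]
After 5 (swap(4, 3)): [1, 4, 2, 3, 0, 5]
After 6 (swap(1, 0)): [4, 1, 2, 3, 0, 5]
After 7 (reverse(0, 2)): [2, 1, 4, 3, 0, 5]
After 8 (swap(0, 3)): [3, 1, 4, 2, 0, 5]
After 9 (rotate_left(2, 4, k=2)): [3, 1, 0, 4, 2, 5]
After 10 (swap(5, 0)): [5, 1, 0, 4, 2, 3]
After 11 (swap(2, 1)): [5, 0, 1, 4, 2, 3]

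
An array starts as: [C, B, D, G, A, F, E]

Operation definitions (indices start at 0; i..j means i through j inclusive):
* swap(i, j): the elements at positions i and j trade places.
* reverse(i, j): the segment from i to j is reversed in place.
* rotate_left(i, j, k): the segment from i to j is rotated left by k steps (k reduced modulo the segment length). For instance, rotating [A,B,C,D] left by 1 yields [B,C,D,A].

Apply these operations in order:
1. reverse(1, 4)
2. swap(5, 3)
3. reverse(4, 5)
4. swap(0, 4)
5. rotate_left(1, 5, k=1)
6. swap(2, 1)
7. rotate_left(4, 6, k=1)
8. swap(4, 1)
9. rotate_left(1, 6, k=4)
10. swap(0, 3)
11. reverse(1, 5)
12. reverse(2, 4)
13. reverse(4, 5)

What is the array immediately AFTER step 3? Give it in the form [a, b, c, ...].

After 1 (reverse(1, 4)): [C, A, G, D, B, F, E]
After 2 (swap(5, 3)): [C, A, G, F, B, D, E]
After 3 (reverse(4, 5)): [C, A, G, F, D, B, E]

Answer: [C, A, G, F, D, B, E]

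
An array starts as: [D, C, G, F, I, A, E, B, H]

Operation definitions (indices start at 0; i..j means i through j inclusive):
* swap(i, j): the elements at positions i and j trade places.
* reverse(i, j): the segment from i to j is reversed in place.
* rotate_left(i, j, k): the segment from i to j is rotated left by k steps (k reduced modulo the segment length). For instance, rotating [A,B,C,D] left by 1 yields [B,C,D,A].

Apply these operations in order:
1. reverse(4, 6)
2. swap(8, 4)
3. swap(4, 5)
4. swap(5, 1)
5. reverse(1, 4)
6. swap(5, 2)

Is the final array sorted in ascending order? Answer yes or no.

After 1 (reverse(4, 6)): [D, C, G, F, E, A, I, B, H]
After 2 (swap(8, 4)): [D, C, G, F, H, A, I, B, E]
After 3 (swap(4, 5)): [D, C, G, F, A, H, I, B, E]
After 4 (swap(5, 1)): [D, H, G, F, A, C, I, B, E]
After 5 (reverse(1, 4)): [D, A, F, G, H, C, I, B, E]
After 6 (swap(5, 2)): [D, A, C, G, H, F, I, B, E]

Answer: no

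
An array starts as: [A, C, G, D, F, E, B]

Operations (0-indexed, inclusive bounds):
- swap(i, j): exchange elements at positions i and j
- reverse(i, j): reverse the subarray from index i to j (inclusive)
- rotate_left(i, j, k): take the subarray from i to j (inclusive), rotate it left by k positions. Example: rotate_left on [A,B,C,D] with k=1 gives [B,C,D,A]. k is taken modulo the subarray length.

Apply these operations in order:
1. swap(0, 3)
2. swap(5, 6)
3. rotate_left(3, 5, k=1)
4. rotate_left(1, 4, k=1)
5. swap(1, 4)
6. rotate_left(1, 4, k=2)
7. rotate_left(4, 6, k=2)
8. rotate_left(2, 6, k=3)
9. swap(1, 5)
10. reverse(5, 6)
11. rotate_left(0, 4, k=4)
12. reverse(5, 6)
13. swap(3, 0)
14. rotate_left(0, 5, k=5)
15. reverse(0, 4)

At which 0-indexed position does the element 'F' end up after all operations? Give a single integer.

After 1 (swap(0, 3)): [D, C, G, A, F, E, B]
After 2 (swap(5, 6)): [D, C, G, A, F, B, E]
After 3 (rotate_left(3, 5, k=1)): [D, C, G, F, B, A, E]
After 4 (rotate_left(1, 4, k=1)): [D, G, F, B, C, A, E]
After 5 (swap(1, 4)): [D, C, F, B, G, A, E]
After 6 (rotate_left(1, 4, k=2)): [D, B, G, C, F, A, E]
After 7 (rotate_left(4, 6, k=2)): [D, B, G, C, E, F, A]
After 8 (rotate_left(2, 6, k=3)): [D, B, F, A, G, C, E]
After 9 (swap(1, 5)): [D, C, F, A, G, B, E]
After 10 (reverse(5, 6)): [D, C, F, A, G, E, B]
After 11 (rotate_left(0, 4, k=4)): [G, D, C, F, A, E, B]
After 12 (reverse(5, 6)): [G, D, C, F, A, B, E]
After 13 (swap(3, 0)): [F, D, C, G, A, B, E]
After 14 (rotate_left(0, 5, k=5)): [B, F, D, C, G, A, E]
After 15 (reverse(0, 4)): [G, C, D, F, B, A, E]

Answer: 3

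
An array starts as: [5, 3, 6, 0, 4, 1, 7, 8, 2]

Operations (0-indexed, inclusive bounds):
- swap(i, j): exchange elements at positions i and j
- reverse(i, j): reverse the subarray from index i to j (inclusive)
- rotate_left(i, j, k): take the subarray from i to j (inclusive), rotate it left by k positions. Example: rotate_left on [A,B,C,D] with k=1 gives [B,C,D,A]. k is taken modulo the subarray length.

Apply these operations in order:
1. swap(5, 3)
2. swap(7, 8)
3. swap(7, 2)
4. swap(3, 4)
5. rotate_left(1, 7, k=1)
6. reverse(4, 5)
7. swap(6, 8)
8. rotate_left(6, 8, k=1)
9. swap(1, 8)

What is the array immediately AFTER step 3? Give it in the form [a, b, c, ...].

Answer: [5, 3, 2, 1, 4, 0, 7, 6, 8]

Derivation:
After 1 (swap(5, 3)): [5, 3, 6, 1, 4, 0, 7, 8, 2]
After 2 (swap(7, 8)): [5, 3, 6, 1, 4, 0, 7, 2, 8]
After 3 (swap(7, 2)): [5, 3, 2, 1, 4, 0, 7, 6, 8]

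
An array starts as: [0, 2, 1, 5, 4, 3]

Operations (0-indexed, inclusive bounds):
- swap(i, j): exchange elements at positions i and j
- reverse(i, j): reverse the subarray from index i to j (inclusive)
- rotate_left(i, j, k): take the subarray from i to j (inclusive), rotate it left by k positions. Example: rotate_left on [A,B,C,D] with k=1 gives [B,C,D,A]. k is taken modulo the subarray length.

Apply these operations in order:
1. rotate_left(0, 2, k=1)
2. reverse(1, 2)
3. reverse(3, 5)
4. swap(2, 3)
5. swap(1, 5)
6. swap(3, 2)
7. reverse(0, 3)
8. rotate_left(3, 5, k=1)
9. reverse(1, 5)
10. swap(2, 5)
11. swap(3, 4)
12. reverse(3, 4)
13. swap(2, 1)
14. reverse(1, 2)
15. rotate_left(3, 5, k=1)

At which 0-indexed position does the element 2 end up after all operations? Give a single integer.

After 1 (rotate_left(0, 2, k=1)): [2, 1, 0, 5, 4, 3]
After 2 (reverse(1, 2)): [2, 0, 1, 5, 4, 3]
After 3 (reverse(3, 5)): [2, 0, 1, 3, 4, 5]
After 4 (swap(2, 3)): [2, 0, 3, 1, 4, 5]
After 5 (swap(1, 5)): [2, 5, 3, 1, 4, 0]
After 6 (swap(3, 2)): [2, 5, 1, 3, 4, 0]
After 7 (reverse(0, 3)): [3, 1, 5, 2, 4, 0]
After 8 (rotate_left(3, 5, k=1)): [3, 1, 5, 4, 0, 2]
After 9 (reverse(1, 5)): [3, 2, 0, 4, 5, 1]
After 10 (swap(2, 5)): [3, 2, 1, 4, 5, 0]
After 11 (swap(3, 4)): [3, 2, 1, 5, 4, 0]
After 12 (reverse(3, 4)): [3, 2, 1, 4, 5, 0]
After 13 (swap(2, 1)): [3, 1, 2, 4, 5, 0]
After 14 (reverse(1, 2)): [3, 2, 1, 4, 5, 0]
After 15 (rotate_left(3, 5, k=1)): [3, 2, 1, 5, 0, 4]

Answer: 1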